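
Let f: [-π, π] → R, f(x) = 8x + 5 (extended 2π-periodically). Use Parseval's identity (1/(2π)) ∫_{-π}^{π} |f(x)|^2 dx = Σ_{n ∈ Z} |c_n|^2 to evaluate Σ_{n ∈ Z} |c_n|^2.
Σ |c_n|^2 = 64π^2/3 + 25

Expand and integrate term by term over [-π, π]:
  ∫ (8x)^2 dx = 64·(2π^3/3); ∫ 2·8·(5)·x dx = 0 (odd integrand); ∫ 5^2 dx = 25·2π.
So (1/(2π)) ∫_{-π}^{π} (8x + 5)^2 dx = 64π^2/3 + 25 = 64π^2/3 + 25.
Parseval ⇒ Σ |c_n|^2 = 64π^2/3 + 25.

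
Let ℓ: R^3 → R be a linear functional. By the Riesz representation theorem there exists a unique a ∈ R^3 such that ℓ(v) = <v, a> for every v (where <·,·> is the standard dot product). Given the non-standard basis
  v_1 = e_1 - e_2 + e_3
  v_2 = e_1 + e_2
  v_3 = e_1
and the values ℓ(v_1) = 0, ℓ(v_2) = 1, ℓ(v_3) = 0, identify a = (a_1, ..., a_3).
a = (0, 1, 1)

Write a = (a_1, ..., a_3) in the standard basis. For each basis vector v_i, ℓ(v_i) = <v_i, a> is a linear equation in the a_j's. Collect the n equations into a matrix system V a = ℓ, where row i of V is v_i (expressed in the standard basis). Since V is invertible (lower-triangular with 1s on the diagonal, up to permutation), solve by back-substitution:
  V =
[[1, -1, 1],
 [1, 1, 0],
 [1, 0, 0]]
  V a = (0, 1, 0)
Solving gives a = (0, 1, 1).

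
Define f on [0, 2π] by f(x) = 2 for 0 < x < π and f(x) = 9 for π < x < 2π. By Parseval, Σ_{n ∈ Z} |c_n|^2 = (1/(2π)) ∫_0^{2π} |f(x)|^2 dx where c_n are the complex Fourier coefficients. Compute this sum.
Σ |c_n|^2 = 85/2

Parseval equates the L^2 energy of f (normalised by 1/(2π)) with the ℓ^2 sum of its Fourier coefficients: (1/(2π)) ∫_0^{2π} |f|^2 = Σ |c_n|^2.
Compute the left side: (1/(2π)) [∫_0^π 2^2 dx + ∫_π^{2π} 9^2 dx] = (1/(2π)) · (4π + 81π) = (4 + 81)/2 = 85/2.
So Σ_{n ∈ Z} |c_n|^2 = 85/2.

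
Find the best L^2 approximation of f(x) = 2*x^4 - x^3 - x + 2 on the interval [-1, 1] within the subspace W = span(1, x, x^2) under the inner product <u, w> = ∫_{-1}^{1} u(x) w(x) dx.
g(x) = 12*x^2/7 - 8*x/5 + 64/35

The best approximation g ∈ W is the orthogonal projection of f onto W. Writing g = a_0 + a_1 x + a_2 x^2, the coefficients solve the normal equations G · a = b where
  G_{ij} = <φ_i, φ_j> and b_i = <f, φ_i>, with φ_0 = 1, φ_1 = x, φ_2 = x^2.
G =
  [2, 0, 2/3]
  [0, 2/3, 0]
  [2/3, 0, 2/5],
b = (24/5, -16/15, 40/21).
Solving gives a_0 = 64/35, a_1 = -8/5, a_2 = 12/7, so
  g(x) = 12*x^2/7 - 8*x/5 + 64/35.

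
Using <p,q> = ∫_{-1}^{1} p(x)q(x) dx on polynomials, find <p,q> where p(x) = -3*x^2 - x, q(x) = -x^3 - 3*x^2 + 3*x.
<p,q> = 2

Expand the product: p(x)·q(x) = 3*x^5 + 10*x^4 - 6*x^3 - 3*x^2.
∫_{-1}^{1} of each monomial x^k gives [2/(k+1) if k even, 0 if k odd]. Integrating term-by-term (or equivalently evaluating the antiderivative F(x) = x^6/2 + 2*x^5 - 3*x^4/2 - x^3 at the endpoints):
  F(1) − F(−1) = 0 − (-2) = 2.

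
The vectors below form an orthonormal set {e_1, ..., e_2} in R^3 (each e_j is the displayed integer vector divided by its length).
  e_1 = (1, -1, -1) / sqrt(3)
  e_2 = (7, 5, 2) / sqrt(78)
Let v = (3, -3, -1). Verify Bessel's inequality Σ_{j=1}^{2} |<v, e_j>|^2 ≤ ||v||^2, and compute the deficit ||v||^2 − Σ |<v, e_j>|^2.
Σ |<v, e_j>|^2 = 215/13; ||v||^2 = 19; deficit = 32/13

Write each e_j = u_j / sqrt(<u_j, u_j>) where u_j is the displayed integer vector. Then <v, e_j> = <v, u_j> / sqrt(<u_j, u_j>), so |<v, e_j>|^2 = <v, u_j>^2 / <u_j, u_j>.
Coefficients: <v, e_1> = 7/sqrt(3), <v, e_2> = 4/sqrt(78).
Square and sum: Σ |<v, e_j>|^2 = 215/13.
Compute ||v||^2 = v·v = 19.
Deficit = 19 − 215/13 = 32/13 ≥ 0, confirming Bessel's inequality. (The deficit equals ||v − Σ <v,e_j> e_j||^2, the squared distance from v to span{e_j}.)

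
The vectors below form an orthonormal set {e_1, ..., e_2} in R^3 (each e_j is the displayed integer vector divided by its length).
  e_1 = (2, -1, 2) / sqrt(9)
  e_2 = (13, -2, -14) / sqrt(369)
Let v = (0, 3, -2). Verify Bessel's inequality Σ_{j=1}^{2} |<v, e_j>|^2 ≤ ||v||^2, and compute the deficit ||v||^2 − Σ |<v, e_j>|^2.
Σ |<v, e_j>|^2 = 277/41; ||v||^2 = 13; deficit = 256/41

Write each e_j = u_j / sqrt(<u_j, u_j>) where u_j is the displayed integer vector. Then <v, e_j> = <v, u_j> / sqrt(<u_j, u_j>), so |<v, e_j>|^2 = <v, u_j>^2 / <u_j, u_j>.
Coefficients: <v, e_1> = -7/sqrt(9), <v, e_2> = 22/sqrt(369).
Square and sum: Σ |<v, e_j>|^2 = 277/41.
Compute ||v||^2 = v·v = 13.
Deficit = 13 − 277/41 = 256/41 ≥ 0, confirming Bessel's inequality. (The deficit equals ||v − Σ <v,e_j> e_j||^2, the squared distance from v to span{e_j}.)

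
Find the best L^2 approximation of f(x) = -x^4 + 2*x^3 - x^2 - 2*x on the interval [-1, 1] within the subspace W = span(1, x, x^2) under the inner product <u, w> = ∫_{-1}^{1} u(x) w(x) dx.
g(x) = -13*x^2/7 - 4*x/5 + 3/35

The best approximation g ∈ W is the orthogonal projection of f onto W. Writing g = a_0 + a_1 x + a_2 x^2, the coefficients solve the normal equations G · a = b where
  G_{ij} = <φ_i, φ_j> and b_i = <f, φ_i>, with φ_0 = 1, φ_1 = x, φ_2 = x^2.
G =
  [2, 0, 2/3]
  [0, 2/3, 0]
  [2/3, 0, 2/5],
b = (-16/15, -8/15, -24/35).
Solving gives a_0 = 3/35, a_1 = -4/5, a_2 = -13/7, so
  g(x) = -13*x^2/7 - 4*x/5 + 3/35.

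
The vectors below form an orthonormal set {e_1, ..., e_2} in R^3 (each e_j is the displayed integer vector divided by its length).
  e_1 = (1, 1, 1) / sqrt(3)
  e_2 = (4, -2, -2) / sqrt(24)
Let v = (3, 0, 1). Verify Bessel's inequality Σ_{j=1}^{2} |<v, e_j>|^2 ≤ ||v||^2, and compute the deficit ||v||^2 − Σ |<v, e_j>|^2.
Σ |<v, e_j>|^2 = 19/2; ||v||^2 = 10; deficit = 1/2

Write each e_j = u_j / sqrt(<u_j, u_j>) where u_j is the displayed integer vector. Then <v, e_j> = <v, u_j> / sqrt(<u_j, u_j>), so |<v, e_j>|^2 = <v, u_j>^2 / <u_j, u_j>.
Coefficients: <v, e_1> = 4/sqrt(3), <v, e_2> = 10/sqrt(24).
Square and sum: Σ |<v, e_j>|^2 = 19/2.
Compute ||v||^2 = v·v = 10.
Deficit = 10 − 19/2 = 1/2 ≥ 0, confirming Bessel's inequality. (The deficit equals ||v − Σ <v,e_j> e_j||^2, the squared distance from v to span{e_j}.)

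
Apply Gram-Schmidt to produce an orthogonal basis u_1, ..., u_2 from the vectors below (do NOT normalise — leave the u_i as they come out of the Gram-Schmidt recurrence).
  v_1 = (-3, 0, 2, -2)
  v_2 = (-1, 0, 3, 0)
Orthogonal basis:
  u_1 = (-3, 0, 2, -2)
  u_2 = (10/17, 0, 33/17, 18/17)

Apply the Gram-Schmidt recurrence
  u_1 = v_1
  u_i = v_i − Σ_{j<i} ((v_i · u_j) / (u_j · u_j)) · u_j.

Step by step this gives:
  u_1 = (-3, 0, 2, -2)
  u_2 = (10/17, 0, 33/17, 18/17)

Orthogonality check:
  u_2 · u_1 = 0 (should be 0)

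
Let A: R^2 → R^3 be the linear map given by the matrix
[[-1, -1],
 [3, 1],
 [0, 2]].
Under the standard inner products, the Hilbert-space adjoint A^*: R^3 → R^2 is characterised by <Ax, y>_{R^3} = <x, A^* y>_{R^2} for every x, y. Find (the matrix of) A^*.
A^* = A^T =
[[-1, 3, 0],
 [-1, 1, 2]]

For real matrices with standard dot products, the defining identity <Ax, y> = <x, A^* y> gives (Ax)^T y = x^T (A^*) y, i.e. x^T A^T y = x^T (A^*) y. Since this holds for all x, y, we must have A^* = A^T. Therefore
A^* =
[[-1, 3, 0],
 [-1, 1, 2]].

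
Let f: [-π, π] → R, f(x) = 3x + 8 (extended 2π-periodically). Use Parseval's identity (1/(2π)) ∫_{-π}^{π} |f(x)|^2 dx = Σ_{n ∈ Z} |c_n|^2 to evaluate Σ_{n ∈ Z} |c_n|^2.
Σ |c_n|^2 = 3π^2 + 64

Expand and integrate term by term over [-π, π]:
  ∫ (3x)^2 dx = 9·(2π^3/3); ∫ 2·3·(8)·x dx = 0 (odd integrand); ∫ 8^2 dx = 64·2π.
So (1/(2π)) ∫_{-π}^{π} (3x + 8)^2 dx = 9π^2/3 + 64 = 3π^2 + 64.
Parseval ⇒ Σ |c_n|^2 = 3π^2 + 64.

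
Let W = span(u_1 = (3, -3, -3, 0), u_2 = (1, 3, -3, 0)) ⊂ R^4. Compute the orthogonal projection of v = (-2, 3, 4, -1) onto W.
proj_W(v) = (-43/14, 37/14, 23/7, 0)

Set up U = [u_1 | ... | u_2] ∈ R^(4×2). The projector onto W = col(U) is P = U (U^T U)^(-1) U^T.
Compute U^T U =
  [27, 3]
  [3, 19],
and U^T v = (-27, -5).
Solve U^T U · c = U^T v for the coefficients: c = (-83/84, -3/28). The projection is proj_W(v) = U c.
Check: (v - proj_W(v)) · u_1 = 0  (should be 0).
Check: (v - proj_W(v)) · u_2 = 0  (should be 0).
Result: proj_W(v) = (-43/14, 37/14, 23/7, 0).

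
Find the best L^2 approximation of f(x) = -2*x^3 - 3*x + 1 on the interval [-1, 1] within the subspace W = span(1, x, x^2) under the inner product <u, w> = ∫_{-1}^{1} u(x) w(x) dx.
g(x) = 1 - 21*x/5

The best approximation g ∈ W is the orthogonal projection of f onto W. Writing g = a_0 + a_1 x + a_2 x^2, the coefficients solve the normal equations G · a = b where
  G_{ij} = <φ_i, φ_j> and b_i = <f, φ_i>, with φ_0 = 1, φ_1 = x, φ_2 = x^2.
G =
  [2, 0, 2/3]
  [0, 2/3, 0]
  [2/3, 0, 2/5],
b = (2, -14/5, 2/3).
Solving gives a_0 = 1, a_1 = -21/5, a_2 = 0, so
  g(x) = 1 - 21*x/5.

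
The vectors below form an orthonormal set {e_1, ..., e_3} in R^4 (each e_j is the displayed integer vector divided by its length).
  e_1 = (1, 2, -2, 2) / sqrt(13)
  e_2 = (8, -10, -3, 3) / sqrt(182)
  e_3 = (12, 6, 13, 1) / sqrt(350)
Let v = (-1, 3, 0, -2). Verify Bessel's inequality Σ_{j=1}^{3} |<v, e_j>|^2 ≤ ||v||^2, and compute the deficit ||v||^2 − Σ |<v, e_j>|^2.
Σ |<v, e_j>|^2 = 269/25; ||v||^2 = 14; deficit = 81/25

Write each e_j = u_j / sqrt(<u_j, u_j>) where u_j is the displayed integer vector. Then <v, e_j> = <v, u_j> / sqrt(<u_j, u_j>), so |<v, e_j>|^2 = <v, u_j>^2 / <u_j, u_j>.
Coefficients: <v, e_1> = 1/sqrt(13), <v, e_2> = -44/sqrt(182), <v, e_3> = 4/sqrt(350).
Square and sum: Σ |<v, e_j>|^2 = 269/25.
Compute ||v||^2 = v·v = 14.
Deficit = 14 − 269/25 = 81/25 ≥ 0, confirming Bessel's inequality. (The deficit equals ||v − Σ <v,e_j> e_j||^2, the squared distance from v to span{e_j}.)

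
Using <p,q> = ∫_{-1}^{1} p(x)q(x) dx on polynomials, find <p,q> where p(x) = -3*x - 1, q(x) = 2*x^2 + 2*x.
<p,q> = -16/3

Expand the product: p(x)·q(x) = -6*x^3 - 8*x^2 - 2*x.
∫_{-1}^{1} of each monomial x^k gives [2/(k+1) if k even, 0 if k odd]. Integrating term-by-term (or equivalently evaluating the antiderivative F(x) = -3*x^4/2 - 8*x^3/3 - x^2 at the endpoints):
  F(1) − F(−1) = -31/6 − (1/6) = -16/3.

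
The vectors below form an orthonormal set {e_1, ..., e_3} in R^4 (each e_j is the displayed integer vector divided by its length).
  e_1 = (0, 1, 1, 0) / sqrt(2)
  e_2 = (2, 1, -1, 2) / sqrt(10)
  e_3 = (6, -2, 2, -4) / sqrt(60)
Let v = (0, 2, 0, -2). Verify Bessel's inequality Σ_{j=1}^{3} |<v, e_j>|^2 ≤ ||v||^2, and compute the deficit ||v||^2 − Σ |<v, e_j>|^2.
Σ |<v, e_j>|^2 = 8/3; ||v||^2 = 8; deficit = 16/3

Write each e_j = u_j / sqrt(<u_j, u_j>) where u_j is the displayed integer vector. Then <v, e_j> = <v, u_j> / sqrt(<u_j, u_j>), so |<v, e_j>|^2 = <v, u_j>^2 / <u_j, u_j>.
Coefficients: <v, e_1> = 2/sqrt(2), <v, e_2> = -2/sqrt(10), <v, e_3> = 4/sqrt(60).
Square and sum: Σ |<v, e_j>|^2 = 8/3.
Compute ||v||^2 = v·v = 8.
Deficit = 8 − 8/3 = 16/3 ≥ 0, confirming Bessel's inequality. (The deficit equals ||v − Σ <v,e_j> e_j||^2, the squared distance from v to span{e_j}.)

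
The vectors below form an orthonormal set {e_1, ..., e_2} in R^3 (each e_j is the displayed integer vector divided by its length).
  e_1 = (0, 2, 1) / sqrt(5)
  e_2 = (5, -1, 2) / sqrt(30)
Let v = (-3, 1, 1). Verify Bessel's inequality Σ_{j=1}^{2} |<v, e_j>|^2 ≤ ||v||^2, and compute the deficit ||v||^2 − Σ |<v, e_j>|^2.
Σ |<v, e_j>|^2 = 25/3; ||v||^2 = 11; deficit = 8/3

Write each e_j = u_j / sqrt(<u_j, u_j>) where u_j is the displayed integer vector. Then <v, e_j> = <v, u_j> / sqrt(<u_j, u_j>), so |<v, e_j>|^2 = <v, u_j>^2 / <u_j, u_j>.
Coefficients: <v, e_1> = 3/sqrt(5), <v, e_2> = -14/sqrt(30).
Square and sum: Σ |<v, e_j>|^2 = 25/3.
Compute ||v||^2 = v·v = 11.
Deficit = 11 − 25/3 = 8/3 ≥ 0, confirming Bessel's inequality. (The deficit equals ||v − Σ <v,e_j> e_j||^2, the squared distance from v to span{e_j}.)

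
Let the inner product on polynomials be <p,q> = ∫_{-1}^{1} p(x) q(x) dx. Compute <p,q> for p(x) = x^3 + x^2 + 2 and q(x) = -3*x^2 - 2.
<p,q> = -218/15

Expand the product: p(x)·q(x) = -3*x^5 - 3*x^4 - 2*x^3 - 8*x^2 - 4.
∫_{-1}^{1} of each monomial x^k gives [2/(k+1) if k even, 0 if k odd]. Integrating term-by-term (or equivalently evaluating the antiderivative F(x) = -x^6/2 - 3*x^5/5 - x^4/2 - 8*x^3/3 - 4*x at the endpoints):
  F(1) − F(−1) = -124/15 − (94/15) = -218/15.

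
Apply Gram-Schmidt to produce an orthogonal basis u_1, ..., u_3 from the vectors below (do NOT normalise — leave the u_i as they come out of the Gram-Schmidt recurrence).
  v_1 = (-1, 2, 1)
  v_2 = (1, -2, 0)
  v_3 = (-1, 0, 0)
Orthogonal basis:
  u_1 = (-1, 2, 1)
  u_2 = (1/6, -1/3, 5/6)
  u_3 = (-4/5, -2/5, 0)

Apply the Gram-Schmidt recurrence
  u_1 = v_1
  u_i = v_i − Σ_{j<i} ((v_i · u_j) / (u_j · u_j)) · u_j.

Step by step this gives:
  u_1 = (-1, 2, 1)
  u_2 = (1/6, -1/3, 5/6)
  u_3 = (-4/5, -2/5, 0)

Orthogonality check:
  u_2 · u_1 = 0 (should be 0)
  u_3 · u_1 = 0 (should be 0)
  u_3 · u_2 = 0 (should be 0)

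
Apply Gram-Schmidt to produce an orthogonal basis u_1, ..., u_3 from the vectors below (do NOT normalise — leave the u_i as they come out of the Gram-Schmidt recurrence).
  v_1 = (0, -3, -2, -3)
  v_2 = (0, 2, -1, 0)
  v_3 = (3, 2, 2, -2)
Orthogonal basis:
  u_1 = (0, -3, -2, -3)
  u_2 = (0, 16/11, -15/11, -6/11)
  u_3 = (3, 48/47, 96/47, -112/47)

Apply the Gram-Schmidt recurrence
  u_1 = v_1
  u_i = v_i − Σ_{j<i} ((v_i · u_j) / (u_j · u_j)) · u_j.

Step by step this gives:
  u_1 = (0, -3, -2, -3)
  u_2 = (0, 16/11, -15/11, -6/11)
  u_3 = (3, 48/47, 96/47, -112/47)

Orthogonality check:
  u_2 · u_1 = 0 (should be 0)
  u_3 · u_1 = 0 (should be 0)
  u_3 · u_2 = 0 (should be 0)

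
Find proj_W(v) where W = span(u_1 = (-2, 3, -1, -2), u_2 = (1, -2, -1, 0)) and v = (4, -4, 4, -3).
proj_W(v) = (122/59, -192/59, 34/59, 104/59)

Set up U = [u_1 | ... | u_2] ∈ R^(4×2). The projector onto W = col(U) is P = U (U^T U)^(-1) U^T.
Compute U^T U =
  [18, -7]
  [-7, 6],
and U^T v = (-18, 8).
Solve U^T U · c = U^T v for the coefficients: c = (-52/59, 18/59). The projection is proj_W(v) = U c.
Check: (v - proj_W(v)) · u_1 = 0  (should be 0).
Check: (v - proj_W(v)) · u_2 = 0  (should be 0).
Result: proj_W(v) = (122/59, -192/59, 34/59, 104/59).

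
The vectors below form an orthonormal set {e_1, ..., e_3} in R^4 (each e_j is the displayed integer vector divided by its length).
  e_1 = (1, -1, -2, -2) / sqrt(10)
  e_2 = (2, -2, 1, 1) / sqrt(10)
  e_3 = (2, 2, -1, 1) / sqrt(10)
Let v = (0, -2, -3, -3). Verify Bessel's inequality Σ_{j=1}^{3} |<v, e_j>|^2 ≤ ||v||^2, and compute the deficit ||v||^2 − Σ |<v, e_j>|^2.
Σ |<v, e_j>|^2 = 108/5; ||v||^2 = 22; deficit = 2/5

Write each e_j = u_j / sqrt(<u_j, u_j>) where u_j is the displayed integer vector. Then <v, e_j> = <v, u_j> / sqrt(<u_j, u_j>), so |<v, e_j>|^2 = <v, u_j>^2 / <u_j, u_j>.
Coefficients: <v, e_1> = 14/sqrt(10), <v, e_2> = -2/sqrt(10), <v, e_3> = -4/sqrt(10).
Square and sum: Σ |<v, e_j>|^2 = 108/5.
Compute ||v||^2 = v·v = 22.
Deficit = 22 − 108/5 = 2/5 ≥ 0, confirming Bessel's inequality. (The deficit equals ||v − Σ <v,e_j> e_j||^2, the squared distance from v to span{e_j}.)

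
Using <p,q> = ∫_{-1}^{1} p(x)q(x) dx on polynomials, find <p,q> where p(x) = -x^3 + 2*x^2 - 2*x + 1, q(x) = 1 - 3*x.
<p,q> = 128/15

Expand the product: p(x)·q(x) = 3*x^4 - 7*x^3 + 8*x^2 - 5*x + 1.
∫_{-1}^{1} of each monomial x^k gives [2/(k+1) if k even, 0 if k odd]. Integrating term-by-term (or equivalently evaluating the antiderivative F(x) = 3*x^5/5 - 7*x^4/4 + 8*x^3/3 - 5*x^2/2 + x at the endpoints):
  F(1) − F(−1) = 1/60 − (-511/60) = 128/15.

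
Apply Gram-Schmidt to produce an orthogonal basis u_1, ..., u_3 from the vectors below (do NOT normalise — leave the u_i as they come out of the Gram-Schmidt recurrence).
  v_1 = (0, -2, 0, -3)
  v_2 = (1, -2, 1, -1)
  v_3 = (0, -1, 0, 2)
Orthogonal basis:
  u_1 = (0, -2, 0, -3)
  u_2 = (1, -12/13, 1, 8/13)
  u_3 = (-2/3, -1, -2/3, 2/3)

Apply the Gram-Schmidt recurrence
  u_1 = v_1
  u_i = v_i − Σ_{j<i} ((v_i · u_j) / (u_j · u_j)) · u_j.

Step by step this gives:
  u_1 = (0, -2, 0, -3)
  u_2 = (1, -12/13, 1, 8/13)
  u_3 = (-2/3, -1, -2/3, 2/3)

Orthogonality check:
  u_2 · u_1 = 0 (should be 0)
  u_3 · u_1 = 0 (should be 0)
  u_3 · u_2 = 0 (should be 0)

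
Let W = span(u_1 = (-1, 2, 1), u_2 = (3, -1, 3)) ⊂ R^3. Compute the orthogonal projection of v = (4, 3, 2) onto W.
proj_W(v) = (94/55, 57/55, 40/11)

Set up U = [u_1 | ... | u_2] ∈ R^(3×2). The projector onto W = col(U) is P = U (U^T U)^(-1) U^T.
Compute U^T U =
  [6, -2]
  [-2, 19],
and U^T v = (4, 15).
Solve U^T U · c = U^T v for the coefficients: c = (53/55, 49/55). The projection is proj_W(v) = U c.
Check: (v - proj_W(v)) · u_1 = 0  (should be 0).
Check: (v - proj_W(v)) · u_2 = 0  (should be 0).
Result: proj_W(v) = (94/55, 57/55, 40/11).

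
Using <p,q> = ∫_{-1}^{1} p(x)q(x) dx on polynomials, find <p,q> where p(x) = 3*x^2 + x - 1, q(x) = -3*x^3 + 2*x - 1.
<p,q> = 2/15

Expand the product: p(x)·q(x) = -9*x^5 - 3*x^4 + 9*x^3 - x^2 - 3*x + 1.
∫_{-1}^{1} of each monomial x^k gives [2/(k+1) if k even, 0 if k odd]. Integrating term-by-term (or equivalently evaluating the antiderivative F(x) = -3*x^6/2 - 3*x^5/5 + 9*x^4/4 - x^3/3 - 3*x^2/2 + x at the endpoints):
  F(1) − F(−1) = -41/60 − (-49/60) = 2/15.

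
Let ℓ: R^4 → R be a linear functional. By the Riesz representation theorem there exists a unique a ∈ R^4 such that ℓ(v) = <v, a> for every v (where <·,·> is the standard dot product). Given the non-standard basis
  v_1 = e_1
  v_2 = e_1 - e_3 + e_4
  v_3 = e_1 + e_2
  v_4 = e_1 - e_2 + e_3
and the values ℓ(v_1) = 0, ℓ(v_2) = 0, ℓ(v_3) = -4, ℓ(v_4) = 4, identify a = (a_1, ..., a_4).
a = (0, -4, 0, 0)

Write a = (a_1, ..., a_4) in the standard basis. For each basis vector v_i, ℓ(v_i) = <v_i, a> is a linear equation in the a_j's. Collect the n equations into a matrix system V a = ℓ, where row i of V is v_i (expressed in the standard basis). Since V is invertible (lower-triangular with 1s on the diagonal, up to permutation), solve by back-substitution:
  V =
[[1, 0, 0, 0],
 [1, 0, -1, 1],
 [1, 1, 0, 0],
 [1, -1, 1, 0]]
  V a = (0, 0, -4, 4)
Solving gives a = (0, -4, 0, 0).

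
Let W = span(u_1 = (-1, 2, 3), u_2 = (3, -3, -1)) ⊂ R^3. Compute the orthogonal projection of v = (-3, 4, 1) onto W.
proj_W(v) = (-211/61, 212/61, 73/61)

Set up U = [u_1 | ... | u_2] ∈ R^(3×2). The projector onto W = col(U) is P = U (U^T U)^(-1) U^T.
Compute U^T U =
  [14, -12]
  [-12, 19],
and U^T v = (14, -22).
Solve U^T U · c = U^T v for the coefficients: c = (1/61, -70/61). The projection is proj_W(v) = U c.
Check: (v - proj_W(v)) · u_1 = 0  (should be 0).
Check: (v - proj_W(v)) · u_2 = 0  (should be 0).
Result: proj_W(v) = (-211/61, 212/61, 73/61).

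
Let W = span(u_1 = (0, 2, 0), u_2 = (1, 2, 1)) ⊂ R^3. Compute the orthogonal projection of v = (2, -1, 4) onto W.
proj_W(v) = (3, -1, 3)

Set up U = [u_1 | ... | u_2] ∈ R^(3×2). The projector onto W = col(U) is P = U (U^T U)^(-1) U^T.
Compute U^T U =
  [4, 4]
  [4, 6],
and U^T v = (-2, 4).
Solve U^T U · c = U^T v for the coefficients: c = (-7/2, 3). The projection is proj_W(v) = U c.
Check: (v - proj_W(v)) · u_1 = 0  (should be 0).
Check: (v - proj_W(v)) · u_2 = 0  (should be 0).
Result: proj_W(v) = (3, -1, 3).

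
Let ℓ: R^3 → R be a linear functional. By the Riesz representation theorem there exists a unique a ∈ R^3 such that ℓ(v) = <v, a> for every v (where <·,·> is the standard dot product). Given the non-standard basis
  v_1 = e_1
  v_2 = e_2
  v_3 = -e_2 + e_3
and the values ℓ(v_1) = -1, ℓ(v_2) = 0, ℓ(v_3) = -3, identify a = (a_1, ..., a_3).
a = (-1, 0, -3)

Write a = (a_1, ..., a_3) in the standard basis. For each basis vector v_i, ℓ(v_i) = <v_i, a> is a linear equation in the a_j's. Collect the n equations into a matrix system V a = ℓ, where row i of V is v_i (expressed in the standard basis). Since V is invertible (lower-triangular with 1s on the diagonal, up to permutation), solve by back-substitution:
  V =
[[1, 0, 0],
 [0, 1, 0],
 [0, -1, 1]]
  V a = (-1, 0, -3)
Solving gives a = (-1, 0, -3).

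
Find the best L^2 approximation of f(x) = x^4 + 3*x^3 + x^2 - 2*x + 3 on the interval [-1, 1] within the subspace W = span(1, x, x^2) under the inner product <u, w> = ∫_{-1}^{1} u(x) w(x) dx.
g(x) = 13*x^2/7 - x/5 + 102/35

The best approximation g ∈ W is the orthogonal projection of f onto W. Writing g = a_0 + a_1 x + a_2 x^2, the coefficients solve the normal equations G · a = b where
  G_{ij} = <φ_i, φ_j> and b_i = <f, φ_i>, with φ_0 = 1, φ_1 = x, φ_2 = x^2.
G =
  [2, 0, 2/3]
  [0, 2/3, 0]
  [2/3, 0, 2/5],
b = (106/15, -2/15, 94/35).
Solving gives a_0 = 102/35, a_1 = -1/5, a_2 = 13/7, so
  g(x) = 13*x^2/7 - x/5 + 102/35.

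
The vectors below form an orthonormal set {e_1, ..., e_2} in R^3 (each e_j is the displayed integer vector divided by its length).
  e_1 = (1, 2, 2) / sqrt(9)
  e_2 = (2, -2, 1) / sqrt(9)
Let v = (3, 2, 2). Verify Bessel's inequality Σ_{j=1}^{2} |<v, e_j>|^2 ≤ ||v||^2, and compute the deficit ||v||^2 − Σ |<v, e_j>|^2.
Σ |<v, e_j>|^2 = 137/9; ||v||^2 = 17; deficit = 16/9

Write each e_j = u_j / sqrt(<u_j, u_j>) where u_j is the displayed integer vector. Then <v, e_j> = <v, u_j> / sqrt(<u_j, u_j>), so |<v, e_j>|^2 = <v, u_j>^2 / <u_j, u_j>.
Coefficients: <v, e_1> = 11/sqrt(9), <v, e_2> = 4/sqrt(9).
Square and sum: Σ |<v, e_j>|^2 = 137/9.
Compute ||v||^2 = v·v = 17.
Deficit = 17 − 137/9 = 16/9 ≥ 0, confirming Bessel's inequality. (The deficit equals ||v − Σ <v,e_j> e_j||^2, the squared distance from v to span{e_j}.)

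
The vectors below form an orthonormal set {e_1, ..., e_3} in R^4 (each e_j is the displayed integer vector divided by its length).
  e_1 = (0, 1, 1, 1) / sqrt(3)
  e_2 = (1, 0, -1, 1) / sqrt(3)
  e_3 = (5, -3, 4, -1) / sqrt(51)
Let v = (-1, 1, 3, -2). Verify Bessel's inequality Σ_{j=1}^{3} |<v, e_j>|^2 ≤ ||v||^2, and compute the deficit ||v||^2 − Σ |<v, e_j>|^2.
Σ |<v, e_j>|^2 = 716/51; ||v||^2 = 15; deficit = 49/51

Write each e_j = u_j / sqrt(<u_j, u_j>) where u_j is the displayed integer vector. Then <v, e_j> = <v, u_j> / sqrt(<u_j, u_j>), so |<v, e_j>|^2 = <v, u_j>^2 / <u_j, u_j>.
Coefficients: <v, e_1> = 2/sqrt(3), <v, e_2> = -6/sqrt(3), <v, e_3> = 6/sqrt(51).
Square and sum: Σ |<v, e_j>|^2 = 716/51.
Compute ||v||^2 = v·v = 15.
Deficit = 15 − 716/51 = 49/51 ≥ 0, confirming Bessel's inequality. (The deficit equals ||v − Σ <v,e_j> e_j||^2, the squared distance from v to span{e_j}.)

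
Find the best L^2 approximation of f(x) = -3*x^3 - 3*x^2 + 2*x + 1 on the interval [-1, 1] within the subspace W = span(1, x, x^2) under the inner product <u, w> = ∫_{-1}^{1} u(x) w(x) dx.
g(x) = -3*x^2 + x/5 + 1

The best approximation g ∈ W is the orthogonal projection of f onto W. Writing g = a_0 + a_1 x + a_2 x^2, the coefficients solve the normal equations G · a = b where
  G_{ij} = <φ_i, φ_j> and b_i = <f, φ_i>, with φ_0 = 1, φ_1 = x, φ_2 = x^2.
G =
  [2, 0, 2/3]
  [0, 2/3, 0]
  [2/3, 0, 2/5],
b = (0, 2/15, -8/15).
Solving gives a_0 = 1, a_1 = 1/5, a_2 = -3, so
  g(x) = -3*x^2 + x/5 + 1.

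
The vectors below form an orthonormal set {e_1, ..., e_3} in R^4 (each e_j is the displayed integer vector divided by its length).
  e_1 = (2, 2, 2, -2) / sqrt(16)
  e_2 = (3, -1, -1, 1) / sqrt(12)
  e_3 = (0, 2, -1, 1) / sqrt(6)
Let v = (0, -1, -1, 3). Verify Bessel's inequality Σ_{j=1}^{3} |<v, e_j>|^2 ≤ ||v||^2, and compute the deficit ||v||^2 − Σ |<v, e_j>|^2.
Σ |<v, e_j>|^2 = 9; ||v||^2 = 11; deficit = 2

Write each e_j = u_j / sqrt(<u_j, u_j>) where u_j is the displayed integer vector. Then <v, e_j> = <v, u_j> / sqrt(<u_j, u_j>), so |<v, e_j>|^2 = <v, u_j>^2 / <u_j, u_j>.
Coefficients: <v, e_1> = -10/sqrt(16), <v, e_2> = 5/sqrt(12), <v, e_3> = 2/sqrt(6).
Square and sum: Σ |<v, e_j>|^2 = 9.
Compute ||v||^2 = v·v = 11.
Deficit = 11 − 9 = 2 ≥ 0, confirming Bessel's inequality. (The deficit equals ||v − Σ <v,e_j> e_j||^2, the squared distance from v to span{e_j}.)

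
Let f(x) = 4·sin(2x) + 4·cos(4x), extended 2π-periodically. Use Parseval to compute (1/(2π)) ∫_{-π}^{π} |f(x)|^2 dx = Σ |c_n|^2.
Σ |c_n|^2 = 16

Expand |f|^2 and use orthogonality of {sin(nx), cos(mx)} on [-π, π]:
  ∫_{-π}^{π} sin(nx)^2 dx = π, ∫ cos(mx)^2 dx = π, and cross terms integrate to 0.
So ∫_{-π}^{π} f(x)^2 dx = 4^2 · π + 4^2 · π = (16 + 16)π.
Divide by 2π: (16 + 16)/2 = 16.
By Parseval, this equals Σ |c_n|^2.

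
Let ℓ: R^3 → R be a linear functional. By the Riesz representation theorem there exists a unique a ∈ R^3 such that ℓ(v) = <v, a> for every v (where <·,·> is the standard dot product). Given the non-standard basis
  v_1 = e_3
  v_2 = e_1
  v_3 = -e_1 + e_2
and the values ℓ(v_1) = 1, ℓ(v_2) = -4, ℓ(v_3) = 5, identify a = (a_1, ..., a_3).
a = (-4, 1, 1)

Write a = (a_1, ..., a_3) in the standard basis. For each basis vector v_i, ℓ(v_i) = <v_i, a> is a linear equation in the a_j's. Collect the n equations into a matrix system V a = ℓ, where row i of V is v_i (expressed in the standard basis). Since V is invertible (lower-triangular with 1s on the diagonal, up to permutation), solve by back-substitution:
  V =
[[0, 0, 1],
 [1, 0, 0],
 [-1, 1, 0]]
  V a = (1, -4, 5)
Solving gives a = (-4, 1, 1).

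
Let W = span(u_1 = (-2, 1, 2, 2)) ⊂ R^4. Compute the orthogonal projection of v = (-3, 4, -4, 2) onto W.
proj_W(v) = (-12/13, 6/13, 12/13, 12/13)

Set up U = [u_1 | ... | u_1] ∈ R^(4×1). The projector onto W = col(U) is P = U (U^T U)^(-1) U^T.
Compute U^T U =
  [13],
and U^T v = (6).
Solve U^T U · c = U^T v for the coefficients: c = (6/13). The projection is proj_W(v) = U c.
Check: (v - proj_W(v)) · u_1 = 0  (should be 0).
Result: proj_W(v) = (-12/13, 6/13, 12/13, 12/13).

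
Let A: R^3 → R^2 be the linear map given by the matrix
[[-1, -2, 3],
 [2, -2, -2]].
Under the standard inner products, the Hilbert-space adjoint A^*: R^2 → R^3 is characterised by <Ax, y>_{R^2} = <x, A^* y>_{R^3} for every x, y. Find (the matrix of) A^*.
A^* = A^T =
[[-1, 2],
 [-2, -2],
 [3, -2]]

For real matrices with standard dot products, the defining identity <Ax, y> = <x, A^* y> gives (Ax)^T y = x^T (A^*) y, i.e. x^T A^T y = x^T (A^*) y. Since this holds for all x, y, we must have A^* = A^T. Therefore
A^* =
[[-1, 2],
 [-2, -2],
 [3, -2]].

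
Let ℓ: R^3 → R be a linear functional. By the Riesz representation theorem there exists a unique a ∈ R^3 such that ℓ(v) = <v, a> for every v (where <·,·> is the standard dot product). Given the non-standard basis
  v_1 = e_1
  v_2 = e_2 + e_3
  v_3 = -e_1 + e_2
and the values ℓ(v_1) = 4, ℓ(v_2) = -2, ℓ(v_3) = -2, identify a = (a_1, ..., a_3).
a = (4, 2, -4)

Write a = (a_1, ..., a_3) in the standard basis. For each basis vector v_i, ℓ(v_i) = <v_i, a> is a linear equation in the a_j's. Collect the n equations into a matrix system V a = ℓ, where row i of V is v_i (expressed in the standard basis). Since V is invertible (lower-triangular with 1s on the diagonal, up to permutation), solve by back-substitution:
  V =
[[1, 0, 0],
 [0, 1, 1],
 [-1, 1, 0]]
  V a = (4, -2, -2)
Solving gives a = (4, 2, -4).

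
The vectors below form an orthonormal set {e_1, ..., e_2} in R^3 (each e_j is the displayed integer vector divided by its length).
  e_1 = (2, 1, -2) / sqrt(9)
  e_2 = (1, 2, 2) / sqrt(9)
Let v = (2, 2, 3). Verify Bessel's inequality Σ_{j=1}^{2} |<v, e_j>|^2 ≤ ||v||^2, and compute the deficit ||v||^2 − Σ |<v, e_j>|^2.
Σ |<v, e_j>|^2 = 16; ||v||^2 = 17; deficit = 1

Write each e_j = u_j / sqrt(<u_j, u_j>) where u_j is the displayed integer vector. Then <v, e_j> = <v, u_j> / sqrt(<u_j, u_j>), so |<v, e_j>|^2 = <v, u_j>^2 / <u_j, u_j>.
Coefficients: <v, e_1> = 0/sqrt(9), <v, e_2> = 12/sqrt(9).
Square and sum: Σ |<v, e_j>|^2 = 16.
Compute ||v||^2 = v·v = 17.
Deficit = 17 − 16 = 1 ≥ 0, confirming Bessel's inequality. (The deficit equals ||v − Σ <v,e_j> e_j||^2, the squared distance from v to span{e_j}.)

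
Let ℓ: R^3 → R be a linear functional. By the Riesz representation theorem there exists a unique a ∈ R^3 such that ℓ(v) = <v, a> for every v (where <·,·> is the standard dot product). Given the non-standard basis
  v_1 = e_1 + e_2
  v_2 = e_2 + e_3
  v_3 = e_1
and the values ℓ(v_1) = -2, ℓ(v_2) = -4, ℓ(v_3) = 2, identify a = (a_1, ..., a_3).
a = (2, -4, 0)

Write a = (a_1, ..., a_3) in the standard basis. For each basis vector v_i, ℓ(v_i) = <v_i, a> is a linear equation in the a_j's. Collect the n equations into a matrix system V a = ℓ, where row i of V is v_i (expressed in the standard basis). Since V is invertible (lower-triangular with 1s on the diagonal, up to permutation), solve by back-substitution:
  V =
[[1, 1, 0],
 [0, 1, 1],
 [1, 0, 0]]
  V a = (-2, -4, 2)
Solving gives a = (2, -4, 0).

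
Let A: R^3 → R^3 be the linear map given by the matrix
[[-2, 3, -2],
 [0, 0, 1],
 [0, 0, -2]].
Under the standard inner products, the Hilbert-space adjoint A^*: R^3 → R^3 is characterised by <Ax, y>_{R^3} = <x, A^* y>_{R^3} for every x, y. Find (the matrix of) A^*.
A^* = A^T =
[[-2, 0, 0],
 [3, 0, 0],
 [-2, 1, -2]]

For real matrices with standard dot products, the defining identity <Ax, y> = <x, A^* y> gives (Ax)^T y = x^T (A^*) y, i.e. x^T A^T y = x^T (A^*) y. Since this holds for all x, y, we must have A^* = A^T. Therefore
A^* =
[[-2, 0, 0],
 [3, 0, 0],
 [-2, 1, -2]].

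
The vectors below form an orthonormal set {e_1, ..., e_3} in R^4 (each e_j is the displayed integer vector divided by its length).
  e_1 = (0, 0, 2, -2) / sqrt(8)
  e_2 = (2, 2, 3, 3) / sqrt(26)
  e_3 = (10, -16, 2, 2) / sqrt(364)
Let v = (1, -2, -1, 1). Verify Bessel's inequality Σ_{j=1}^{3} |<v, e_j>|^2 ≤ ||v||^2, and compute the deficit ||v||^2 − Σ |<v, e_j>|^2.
Σ |<v, e_j>|^2 = 7; ||v||^2 = 7; deficit = 0

Write each e_j = u_j / sqrt(<u_j, u_j>) where u_j is the displayed integer vector. Then <v, e_j> = <v, u_j> / sqrt(<u_j, u_j>), so |<v, e_j>|^2 = <v, u_j>^2 / <u_j, u_j>.
Coefficients: <v, e_1> = -4/sqrt(8), <v, e_2> = -2/sqrt(26), <v, e_3> = 42/sqrt(364).
Square and sum: Σ |<v, e_j>|^2 = 7.
Compute ||v||^2 = v·v = 7.
Deficit = 7 − 7 = 0 ≥ 0, confirming Bessel's inequality. (The deficit equals ||v − Σ <v,e_j> e_j||^2, the squared distance from v to span{e_j}.)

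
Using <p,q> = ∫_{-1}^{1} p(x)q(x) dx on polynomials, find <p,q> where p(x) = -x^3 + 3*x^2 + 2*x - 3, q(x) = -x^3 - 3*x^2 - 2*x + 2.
<p,q> = -838/105

Expand the product: p(x)·q(x) = x^6 - 9*x^4 - 11*x^3 + 11*x^2 + 10*x - 6.
∫_{-1}^{1} of each monomial x^k gives [2/(k+1) if k even, 0 if k odd]. Integrating term-by-term (or equivalently evaluating the antiderivative F(x) = x^7/7 - 9*x^5/5 - 11*x^4/4 + 11*x^3/3 + 5*x^2 - 6*x at the endpoints):
  F(1) − F(−1) = -731/420 − (2621/420) = -838/105.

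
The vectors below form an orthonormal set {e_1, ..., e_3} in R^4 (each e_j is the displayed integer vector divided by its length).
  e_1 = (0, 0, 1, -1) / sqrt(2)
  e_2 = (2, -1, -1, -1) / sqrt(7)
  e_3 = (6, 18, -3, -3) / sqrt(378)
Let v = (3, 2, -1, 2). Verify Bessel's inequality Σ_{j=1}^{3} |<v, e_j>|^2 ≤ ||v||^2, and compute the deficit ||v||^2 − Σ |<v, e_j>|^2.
Σ |<v, e_j>|^2 = 38/3; ||v||^2 = 18; deficit = 16/3

Write each e_j = u_j / sqrt(<u_j, u_j>) where u_j is the displayed integer vector. Then <v, e_j> = <v, u_j> / sqrt(<u_j, u_j>), so |<v, e_j>|^2 = <v, u_j>^2 / <u_j, u_j>.
Coefficients: <v, e_1> = -3/sqrt(2), <v, e_2> = 3/sqrt(7), <v, e_3> = 51/sqrt(378).
Square and sum: Σ |<v, e_j>|^2 = 38/3.
Compute ||v||^2 = v·v = 18.
Deficit = 18 − 38/3 = 16/3 ≥ 0, confirming Bessel's inequality. (The deficit equals ||v − Σ <v,e_j> e_j||^2, the squared distance from v to span{e_j}.)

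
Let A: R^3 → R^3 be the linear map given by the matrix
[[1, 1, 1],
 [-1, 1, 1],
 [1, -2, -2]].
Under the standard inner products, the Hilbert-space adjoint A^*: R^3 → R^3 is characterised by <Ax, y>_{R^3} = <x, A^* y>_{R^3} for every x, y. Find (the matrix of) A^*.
A^* = A^T =
[[1, -1, 1],
 [1, 1, -2],
 [1, 1, -2]]

For real matrices with standard dot products, the defining identity <Ax, y> = <x, A^* y> gives (Ax)^T y = x^T (A^*) y, i.e. x^T A^T y = x^T (A^*) y. Since this holds for all x, y, we must have A^* = A^T. Therefore
A^* =
[[1, -1, 1],
 [1, 1, -2],
 [1, 1, -2]].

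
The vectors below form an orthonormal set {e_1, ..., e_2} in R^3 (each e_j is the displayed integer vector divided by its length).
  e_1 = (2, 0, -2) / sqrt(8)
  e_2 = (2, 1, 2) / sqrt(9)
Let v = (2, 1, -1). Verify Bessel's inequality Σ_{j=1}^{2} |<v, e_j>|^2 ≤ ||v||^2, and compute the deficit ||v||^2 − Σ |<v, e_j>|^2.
Σ |<v, e_j>|^2 = 11/2; ||v||^2 = 6; deficit = 1/2

Write each e_j = u_j / sqrt(<u_j, u_j>) where u_j is the displayed integer vector. Then <v, e_j> = <v, u_j> / sqrt(<u_j, u_j>), so |<v, e_j>|^2 = <v, u_j>^2 / <u_j, u_j>.
Coefficients: <v, e_1> = 6/sqrt(8), <v, e_2> = 3/sqrt(9).
Square and sum: Σ |<v, e_j>|^2 = 11/2.
Compute ||v||^2 = v·v = 6.
Deficit = 6 − 11/2 = 1/2 ≥ 0, confirming Bessel's inequality. (The deficit equals ||v − Σ <v,e_j> e_j||^2, the squared distance from v to span{e_j}.)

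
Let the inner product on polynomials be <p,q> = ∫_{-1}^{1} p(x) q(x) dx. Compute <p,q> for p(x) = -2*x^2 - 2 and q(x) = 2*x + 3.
<p,q> = -16

Expand the product: p(x)·q(x) = -4*x^3 - 6*x^2 - 4*x - 6.
∫_{-1}^{1} of each monomial x^k gives [2/(k+1) if k even, 0 if k odd]. Integrating term-by-term (or equivalently evaluating the antiderivative F(x) = -x^4 - 2*x^3 - 2*x^2 - 6*x at the endpoints):
  F(1) − F(−1) = -11 − (5) = -16.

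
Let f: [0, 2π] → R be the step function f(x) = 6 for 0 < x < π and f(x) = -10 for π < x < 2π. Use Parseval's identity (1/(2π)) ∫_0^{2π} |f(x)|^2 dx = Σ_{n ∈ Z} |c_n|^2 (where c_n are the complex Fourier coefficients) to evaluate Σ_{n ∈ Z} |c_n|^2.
Σ |c_n|^2 = 68

Parseval equates the L^2 energy of f (normalised by 1/(2π)) with the ℓ^2 sum of its Fourier coefficients: (1/(2π)) ∫_0^{2π} |f|^2 = Σ |c_n|^2.
Compute the left side: (1/(2π)) [∫_0^π 6^2 dx + ∫_π^{2π} (-10)^2 dx] = (1/(2π)) · (36π + 100π) = (36 + 100)/2 = 68.
So Σ_{n ∈ Z} |c_n|^2 = 68.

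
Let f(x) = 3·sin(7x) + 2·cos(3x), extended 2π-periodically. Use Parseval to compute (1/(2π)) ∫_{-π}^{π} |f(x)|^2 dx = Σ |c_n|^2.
Σ |c_n|^2 = 13/2

Expand |f|^2 and use orthogonality of {sin(nx), cos(mx)} on [-π, π]:
  ∫_{-π}^{π} sin(nx)^2 dx = π, ∫ cos(mx)^2 dx = π, and cross terms integrate to 0.
So ∫_{-π}^{π} f(x)^2 dx = 3^2 · π + 2^2 · π = (9 + 4)π.
Divide by 2π: (9 + 4)/2 = 13/2.
By Parseval, this equals Σ |c_n|^2.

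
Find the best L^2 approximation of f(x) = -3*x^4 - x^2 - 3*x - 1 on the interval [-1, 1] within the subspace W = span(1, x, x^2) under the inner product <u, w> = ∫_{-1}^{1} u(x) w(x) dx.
g(x) = -25*x^2/7 - 3*x - 26/35

The best approximation g ∈ W is the orthogonal projection of f onto W. Writing g = a_0 + a_1 x + a_2 x^2, the coefficients solve the normal equations G · a = b where
  G_{ij} = <φ_i, φ_j> and b_i = <f, φ_i>, with φ_0 = 1, φ_1 = x, φ_2 = x^2.
G =
  [2, 0, 2/3]
  [0, 2/3, 0]
  [2/3, 0, 2/5],
b = (-58/15, -2, -202/105).
Solving gives a_0 = -26/35, a_1 = -3, a_2 = -25/7, so
  g(x) = -25*x^2/7 - 3*x - 26/35.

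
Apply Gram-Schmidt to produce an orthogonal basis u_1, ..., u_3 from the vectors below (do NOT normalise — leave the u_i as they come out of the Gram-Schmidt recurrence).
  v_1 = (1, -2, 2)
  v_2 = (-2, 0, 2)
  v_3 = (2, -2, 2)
Orthogonal basis:
  u_1 = (1, -2, 2)
  u_2 = (-20/9, 4/9, 14/9)
  u_3 = (4/17, 6/17, 4/17)

Apply the Gram-Schmidt recurrence
  u_1 = v_1
  u_i = v_i − Σ_{j<i} ((v_i · u_j) / (u_j · u_j)) · u_j.

Step by step this gives:
  u_1 = (1, -2, 2)
  u_2 = (-20/9, 4/9, 14/9)
  u_3 = (4/17, 6/17, 4/17)

Orthogonality check:
  u_2 · u_1 = 0 (should be 0)
  u_3 · u_1 = 0 (should be 0)
  u_3 · u_2 = 0 (should be 0)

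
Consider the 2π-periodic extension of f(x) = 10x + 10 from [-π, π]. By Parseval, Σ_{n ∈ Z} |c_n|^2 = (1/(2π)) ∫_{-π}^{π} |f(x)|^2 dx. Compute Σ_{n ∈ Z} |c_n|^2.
Σ |c_n|^2 = 100π^2/3 + 100

Expand and integrate term by term over [-π, π]:
  ∫ (10x)^2 dx = 100·(2π^3/3); ∫ 2·10·(10)·x dx = 0 (odd integrand); ∫ 10^2 dx = 100·2π.
So (1/(2π)) ∫_{-π}^{π} (10x + 10)^2 dx = 100π^2/3 + 100 = 100π^2/3 + 100.
Parseval ⇒ Σ |c_n|^2 = 100π^2/3 + 100.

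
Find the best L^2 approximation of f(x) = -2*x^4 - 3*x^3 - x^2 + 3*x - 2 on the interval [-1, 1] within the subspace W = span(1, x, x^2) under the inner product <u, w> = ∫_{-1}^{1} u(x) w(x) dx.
g(x) = -19*x^2/7 + 6*x/5 - 64/35

The best approximation g ∈ W is the orthogonal projection of f onto W. Writing g = a_0 + a_1 x + a_2 x^2, the coefficients solve the normal equations G · a = b where
  G_{ij} = <φ_i, φ_j> and b_i = <f, φ_i>, with φ_0 = 1, φ_1 = x, φ_2 = x^2.
G =
  [2, 0, 2/3]
  [0, 2/3, 0]
  [2/3, 0, 2/5],
b = (-82/15, 4/5, -242/105).
Solving gives a_0 = -64/35, a_1 = 6/5, a_2 = -19/7, so
  g(x) = -19*x^2/7 + 6*x/5 - 64/35.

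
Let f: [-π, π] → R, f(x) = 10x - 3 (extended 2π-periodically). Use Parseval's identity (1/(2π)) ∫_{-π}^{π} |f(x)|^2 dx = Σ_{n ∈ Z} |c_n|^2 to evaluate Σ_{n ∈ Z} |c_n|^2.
Σ |c_n|^2 = 100π^2/3 + 9

Expand and integrate term by term over [-π, π]:
  ∫ (10x)^2 dx = 100·(2π^3/3); ∫ 2·10·(-3)·x dx = 0 (odd integrand); ∫ (-3)^2 dx = 9·2π.
So (1/(2π)) ∫_{-π}^{π} (10x - 3)^2 dx = 100π^2/3 + 9 = 100π^2/3 + 9.
Parseval ⇒ Σ |c_n|^2 = 100π^2/3 + 9.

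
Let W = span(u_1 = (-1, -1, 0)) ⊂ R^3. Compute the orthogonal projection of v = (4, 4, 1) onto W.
proj_W(v) = (4, 4, 0)

Set up U = [u_1 | ... | u_1] ∈ R^(3×1). The projector onto W = col(U) is P = U (U^T U)^(-1) U^T.
Compute U^T U =
  [2],
and U^T v = (-8).
Solve U^T U · c = U^T v for the coefficients: c = (-4). The projection is proj_W(v) = U c.
Check: (v - proj_W(v)) · u_1 = 0  (should be 0).
Result: proj_W(v) = (4, 4, 0).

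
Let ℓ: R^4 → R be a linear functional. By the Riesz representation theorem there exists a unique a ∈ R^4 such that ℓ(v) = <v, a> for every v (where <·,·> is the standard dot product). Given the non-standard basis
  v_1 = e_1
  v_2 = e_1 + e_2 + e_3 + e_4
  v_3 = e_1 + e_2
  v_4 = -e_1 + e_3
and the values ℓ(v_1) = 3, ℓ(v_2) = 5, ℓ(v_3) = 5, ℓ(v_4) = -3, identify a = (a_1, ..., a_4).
a = (3, 2, 0, 0)

Write a = (a_1, ..., a_4) in the standard basis. For each basis vector v_i, ℓ(v_i) = <v_i, a> is a linear equation in the a_j's. Collect the n equations into a matrix system V a = ℓ, where row i of V is v_i (expressed in the standard basis). Since V is invertible (lower-triangular with 1s on the diagonal, up to permutation), solve by back-substitution:
  V =
[[1, 0, 0, 0],
 [1, 1, 1, 1],
 [1, 1, 0, 0],
 [-1, 0, 1, 0]]
  V a = (3, 5, 5, -3)
Solving gives a = (3, 2, 0, 0).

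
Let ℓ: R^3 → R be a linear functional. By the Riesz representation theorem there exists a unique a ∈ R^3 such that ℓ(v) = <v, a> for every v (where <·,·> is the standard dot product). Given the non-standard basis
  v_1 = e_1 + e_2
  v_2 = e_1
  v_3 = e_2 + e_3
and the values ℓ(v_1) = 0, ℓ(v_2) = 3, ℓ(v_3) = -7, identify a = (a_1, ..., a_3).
a = (3, -3, -4)

Write a = (a_1, ..., a_3) in the standard basis. For each basis vector v_i, ℓ(v_i) = <v_i, a> is a linear equation in the a_j's. Collect the n equations into a matrix system V a = ℓ, where row i of V is v_i (expressed in the standard basis). Since V is invertible (lower-triangular with 1s on the diagonal, up to permutation), solve by back-substitution:
  V =
[[1, 1, 0],
 [1, 0, 0],
 [0, 1, 1]]
  V a = (0, 3, -7)
Solving gives a = (3, -3, -4).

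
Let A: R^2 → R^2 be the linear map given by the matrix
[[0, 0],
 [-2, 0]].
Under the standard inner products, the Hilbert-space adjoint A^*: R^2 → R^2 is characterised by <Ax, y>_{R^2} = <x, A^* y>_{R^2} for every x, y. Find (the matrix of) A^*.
A^* = A^T =
[[0, -2],
 [0, 0]]

For real matrices with standard dot products, the defining identity <Ax, y> = <x, A^* y> gives (Ax)^T y = x^T (A^*) y, i.e. x^T A^T y = x^T (A^*) y. Since this holds for all x, y, we must have A^* = A^T. Therefore
A^* =
[[0, -2],
 [0, 0]].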